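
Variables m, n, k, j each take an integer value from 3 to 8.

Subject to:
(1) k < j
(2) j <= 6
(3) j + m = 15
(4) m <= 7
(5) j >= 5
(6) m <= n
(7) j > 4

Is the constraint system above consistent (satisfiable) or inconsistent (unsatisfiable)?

Unsatisfiable

From constraint 2: j ≤ 6. From constraint 4: m ≤ 7. Hence j + m ≤ 13. But constraint 3 requires j + m = 15, and 15 > 13. Contradiction.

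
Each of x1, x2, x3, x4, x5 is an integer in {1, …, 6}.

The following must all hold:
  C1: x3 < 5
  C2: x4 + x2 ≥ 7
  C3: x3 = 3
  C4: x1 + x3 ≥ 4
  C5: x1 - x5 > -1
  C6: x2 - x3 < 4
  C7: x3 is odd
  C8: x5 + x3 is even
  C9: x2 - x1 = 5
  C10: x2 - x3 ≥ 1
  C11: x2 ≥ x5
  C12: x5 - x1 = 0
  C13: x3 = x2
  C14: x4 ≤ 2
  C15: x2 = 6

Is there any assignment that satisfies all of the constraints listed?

Unsatisfiable

Constraint 3 fixes x3 = 3 and constraint 15 fixes x2 = 6, but constraint 13 requires x3 = x2. Since 3 ≠ 6, contradiction.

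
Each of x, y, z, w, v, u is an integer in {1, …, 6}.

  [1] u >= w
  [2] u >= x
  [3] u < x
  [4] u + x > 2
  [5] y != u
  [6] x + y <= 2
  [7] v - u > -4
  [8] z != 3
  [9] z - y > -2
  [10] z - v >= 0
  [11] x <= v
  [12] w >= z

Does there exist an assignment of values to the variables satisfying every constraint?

Constraints 1, 3, 10, 11, and 12 give x ≤ v, v ≤ z, z ≤ w, w ≤ u, u < x. Chaining: x ≤ v ≤ z ≤ w ≤ u < x, which forces x < x — impossible.

Unsatisfiable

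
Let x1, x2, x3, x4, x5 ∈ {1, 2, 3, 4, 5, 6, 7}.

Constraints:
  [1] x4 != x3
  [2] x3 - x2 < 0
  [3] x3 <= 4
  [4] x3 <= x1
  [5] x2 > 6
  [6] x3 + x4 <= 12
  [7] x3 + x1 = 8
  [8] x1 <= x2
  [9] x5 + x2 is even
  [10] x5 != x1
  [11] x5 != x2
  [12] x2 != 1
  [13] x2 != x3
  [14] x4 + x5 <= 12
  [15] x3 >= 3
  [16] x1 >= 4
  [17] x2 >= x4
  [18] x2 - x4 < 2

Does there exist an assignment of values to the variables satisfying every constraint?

Satisfiable

One satisfying assignment is x1 = 4, x2 = 7, x3 = 4, x4 = 7, x5 = 3.
For the less obvious constraints — constraint 2: x3 - x2 = -3; constraint 6: x3 + x4 = 11 — and the others hold by inspection.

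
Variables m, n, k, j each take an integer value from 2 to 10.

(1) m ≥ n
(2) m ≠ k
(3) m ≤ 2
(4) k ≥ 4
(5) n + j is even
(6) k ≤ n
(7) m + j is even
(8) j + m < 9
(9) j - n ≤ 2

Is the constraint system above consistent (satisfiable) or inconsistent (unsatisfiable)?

From constraints 4 and 6: n ≥ k and k ≥ 4, so n ≥ 4. From constraints 1 and 3: n ≤ m and m ≤ 2, so n ≤ 2. But 2 < 4, so no value of n works.

Unsatisfiable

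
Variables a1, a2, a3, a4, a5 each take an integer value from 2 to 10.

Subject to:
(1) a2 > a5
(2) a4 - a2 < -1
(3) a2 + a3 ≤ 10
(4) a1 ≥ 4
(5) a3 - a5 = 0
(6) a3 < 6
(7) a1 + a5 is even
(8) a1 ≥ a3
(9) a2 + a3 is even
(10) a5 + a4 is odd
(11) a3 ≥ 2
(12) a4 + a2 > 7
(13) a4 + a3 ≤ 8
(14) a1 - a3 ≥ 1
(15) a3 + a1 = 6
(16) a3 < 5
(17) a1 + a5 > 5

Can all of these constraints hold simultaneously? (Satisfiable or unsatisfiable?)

Setting (a1, a2, a3, a4, a5) = (4, 6, 2, 3, 2) satisfies everything: constraint 2: a4 - a2 = -3; constraint 3: a2 + a3 = 8, and the others follow.

Satisfiable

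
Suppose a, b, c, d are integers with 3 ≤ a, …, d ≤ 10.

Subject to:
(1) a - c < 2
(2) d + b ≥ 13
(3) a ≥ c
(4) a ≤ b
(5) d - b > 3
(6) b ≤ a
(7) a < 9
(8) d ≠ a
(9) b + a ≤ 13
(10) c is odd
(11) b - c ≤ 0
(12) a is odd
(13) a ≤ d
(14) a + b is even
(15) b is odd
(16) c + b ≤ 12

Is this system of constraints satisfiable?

Satisfiable

Setting (a, b, c, d) = (5, 5, 5, 10) satisfies everything: constraint 1: a - c = 0; constraint 2: d + b = 15, and the others follow.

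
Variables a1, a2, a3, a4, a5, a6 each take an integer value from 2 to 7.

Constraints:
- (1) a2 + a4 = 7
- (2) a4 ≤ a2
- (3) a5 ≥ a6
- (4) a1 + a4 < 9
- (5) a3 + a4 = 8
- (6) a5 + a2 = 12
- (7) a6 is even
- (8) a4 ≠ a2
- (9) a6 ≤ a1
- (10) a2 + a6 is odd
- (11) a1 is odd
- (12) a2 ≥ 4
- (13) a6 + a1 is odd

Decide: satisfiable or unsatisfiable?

Setting (a1, a2, a3, a4, a5, a6) = (5, 5, 6, 2, 7, 4) satisfies everything: constraint 1: a2 + a4 = 7; constraint 4: a1 + a4 = 7, and the others follow.

Satisfiable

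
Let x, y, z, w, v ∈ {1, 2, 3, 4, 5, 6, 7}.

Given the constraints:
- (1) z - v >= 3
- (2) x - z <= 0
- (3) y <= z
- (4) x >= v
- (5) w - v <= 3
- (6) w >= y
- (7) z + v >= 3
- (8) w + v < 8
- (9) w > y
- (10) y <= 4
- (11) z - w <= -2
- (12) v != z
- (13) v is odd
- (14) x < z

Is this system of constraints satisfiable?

Constraints 1, 5, and 11 give w − z ≥ 2, z − v ≥ 3, v − w ≥ -3.
Adding all 3 inequalities: the left sides telescope to 0, and the right sides sum to 2 + 3 + (-3) = 2. So 0 ≥ 2, which is false.

Unsatisfiable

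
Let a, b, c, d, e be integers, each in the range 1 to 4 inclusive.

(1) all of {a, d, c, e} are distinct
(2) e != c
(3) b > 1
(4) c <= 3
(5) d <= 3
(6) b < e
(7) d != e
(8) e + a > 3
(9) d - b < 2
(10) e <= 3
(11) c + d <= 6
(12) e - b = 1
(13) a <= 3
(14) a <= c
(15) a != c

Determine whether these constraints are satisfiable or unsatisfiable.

Constraints 4, 5, 10, and 13 confine each of a, d, c, e to the 3 values {1, …, 3} (the domain already gives each ≥ 1).
Constraint 1 requires all 4 of them to be distinct, but only 3 values are available — impossible by the pigeonhole principle.

Unsatisfiable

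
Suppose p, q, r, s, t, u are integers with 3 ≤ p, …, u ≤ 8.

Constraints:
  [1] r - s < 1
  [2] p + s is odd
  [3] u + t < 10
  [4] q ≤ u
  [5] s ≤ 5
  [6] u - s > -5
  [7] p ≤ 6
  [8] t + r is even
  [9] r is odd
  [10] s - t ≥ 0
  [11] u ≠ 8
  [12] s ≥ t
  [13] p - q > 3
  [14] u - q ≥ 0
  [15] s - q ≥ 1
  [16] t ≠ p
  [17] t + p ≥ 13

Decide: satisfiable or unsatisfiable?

Unsatisfiable

From constraints 5 and 12: t ≤ s ≤ 5. From constraint 7: p ≤ 6. Hence t + p ≤ 11. But constraint 17 requires t + p ≥ 13, and 13 > 11. Contradiction.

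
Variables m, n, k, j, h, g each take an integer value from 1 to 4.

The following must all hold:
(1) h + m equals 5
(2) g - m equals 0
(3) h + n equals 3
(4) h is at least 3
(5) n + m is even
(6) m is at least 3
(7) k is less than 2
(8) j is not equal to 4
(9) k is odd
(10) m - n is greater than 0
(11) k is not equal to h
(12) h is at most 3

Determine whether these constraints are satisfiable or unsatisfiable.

From constraint 4: h ≥ 3. From constraint 6: m ≥ 3. Hence h + m ≥ 6. But constraint 1 requires h + m = 5, and 5 < 6. Contradiction.

Unsatisfiable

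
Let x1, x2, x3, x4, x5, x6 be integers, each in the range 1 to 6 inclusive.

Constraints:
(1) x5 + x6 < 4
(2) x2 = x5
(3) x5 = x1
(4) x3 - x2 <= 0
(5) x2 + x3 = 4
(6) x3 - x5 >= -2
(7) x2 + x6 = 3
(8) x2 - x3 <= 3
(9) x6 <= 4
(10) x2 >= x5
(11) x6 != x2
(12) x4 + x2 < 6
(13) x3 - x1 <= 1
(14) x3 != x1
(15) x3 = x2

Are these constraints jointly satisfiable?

From constraints 2, 3, and 15, x3 = x2 = x5 = x1, so x3 = x1. But constraint 14 says x3 ≠ x1. Contradiction.

Unsatisfiable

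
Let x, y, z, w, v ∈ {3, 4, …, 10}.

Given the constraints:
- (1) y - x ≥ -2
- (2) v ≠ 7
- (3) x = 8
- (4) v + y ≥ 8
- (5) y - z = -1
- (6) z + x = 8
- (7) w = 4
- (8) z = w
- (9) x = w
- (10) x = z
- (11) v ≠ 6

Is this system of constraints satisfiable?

Unsatisfiable

Constraint 3 fixes x = 8 and constraint 7 fixes w = 4. Constraints 8 and 10 give x = z = w, so x = w. But 8 ≠ 4 — contradiction.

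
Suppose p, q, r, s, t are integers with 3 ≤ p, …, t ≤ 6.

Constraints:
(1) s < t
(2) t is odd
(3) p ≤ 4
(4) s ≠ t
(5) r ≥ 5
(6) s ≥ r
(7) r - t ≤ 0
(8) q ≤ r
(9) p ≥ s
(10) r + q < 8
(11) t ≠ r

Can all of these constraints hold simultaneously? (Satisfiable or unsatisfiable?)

From constraints 5 and 6: s ≥ r and r ≥ 5, so s ≥ 5. From constraints 3 and 9: s ≤ p and p ≤ 4, so s ≤ 4. But 4 < 5, so no value of s works.

Unsatisfiable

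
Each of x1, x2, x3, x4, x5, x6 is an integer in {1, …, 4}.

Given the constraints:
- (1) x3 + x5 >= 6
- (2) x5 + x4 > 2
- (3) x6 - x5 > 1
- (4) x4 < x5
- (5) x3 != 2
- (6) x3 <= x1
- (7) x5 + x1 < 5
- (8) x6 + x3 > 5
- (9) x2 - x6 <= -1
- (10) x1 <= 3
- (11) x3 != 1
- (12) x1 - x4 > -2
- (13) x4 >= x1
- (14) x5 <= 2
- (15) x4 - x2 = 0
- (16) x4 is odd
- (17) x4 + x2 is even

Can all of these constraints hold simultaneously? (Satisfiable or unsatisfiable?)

From constraints 6 and 10: x3 ≤ x1 ≤ 3. From constraint 14: x5 ≤ 2. Hence x3 + x5 ≤ 5. But constraint 1 requires x3 + x5 ≥ 6, and 6 > 5. Contradiction.

Unsatisfiable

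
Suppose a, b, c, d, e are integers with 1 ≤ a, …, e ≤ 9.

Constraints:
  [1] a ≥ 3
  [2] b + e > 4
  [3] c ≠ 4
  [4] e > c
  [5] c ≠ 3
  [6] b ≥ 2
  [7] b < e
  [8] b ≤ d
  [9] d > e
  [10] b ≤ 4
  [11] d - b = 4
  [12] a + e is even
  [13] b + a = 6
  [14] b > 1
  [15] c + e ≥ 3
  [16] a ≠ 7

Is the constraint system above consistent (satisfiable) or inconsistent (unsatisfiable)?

Satisfiable

The assignment a = 4, b = 2, c = 2, d = 6, e = 4 works:
  constraint 2 holds since b + e = 6.
  constraint 11 holds since d - b = 4.
The rest check out directly.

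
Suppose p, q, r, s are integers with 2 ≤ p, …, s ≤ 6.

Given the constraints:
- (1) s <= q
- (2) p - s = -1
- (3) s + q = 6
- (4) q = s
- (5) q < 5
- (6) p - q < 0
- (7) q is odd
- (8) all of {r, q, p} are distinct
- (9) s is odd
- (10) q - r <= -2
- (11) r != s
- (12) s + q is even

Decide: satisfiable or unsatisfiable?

The assignment p = 2, q = 3, r = 6, s = 3 works:
  constraint 2 holds since p - s = -1.
  constraint 3 holds since s + q = 6.
The rest check out directly.

Satisfiable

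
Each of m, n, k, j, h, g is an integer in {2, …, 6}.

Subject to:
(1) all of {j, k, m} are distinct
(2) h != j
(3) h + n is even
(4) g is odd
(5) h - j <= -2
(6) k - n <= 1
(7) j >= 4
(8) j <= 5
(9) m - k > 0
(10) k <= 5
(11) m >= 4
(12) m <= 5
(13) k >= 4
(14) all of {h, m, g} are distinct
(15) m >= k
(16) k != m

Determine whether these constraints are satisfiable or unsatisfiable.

Unsatisfiable

Constraints 7, 8, 10, 11, 12, and 13 confine each of j, k, m to the 2 values {4, 5}.
Constraint 1 requires all 3 of them to be distinct, but only 2 values are available — impossible by the pigeonhole principle.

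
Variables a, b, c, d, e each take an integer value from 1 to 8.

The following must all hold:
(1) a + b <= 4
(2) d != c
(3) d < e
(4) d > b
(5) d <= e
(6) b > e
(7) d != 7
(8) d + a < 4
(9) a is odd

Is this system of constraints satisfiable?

Constraints 3, 4, and 6 give b < d, d < e, e < b. Chaining: b < d < e < b, which forces b < b — impossible.

Unsatisfiable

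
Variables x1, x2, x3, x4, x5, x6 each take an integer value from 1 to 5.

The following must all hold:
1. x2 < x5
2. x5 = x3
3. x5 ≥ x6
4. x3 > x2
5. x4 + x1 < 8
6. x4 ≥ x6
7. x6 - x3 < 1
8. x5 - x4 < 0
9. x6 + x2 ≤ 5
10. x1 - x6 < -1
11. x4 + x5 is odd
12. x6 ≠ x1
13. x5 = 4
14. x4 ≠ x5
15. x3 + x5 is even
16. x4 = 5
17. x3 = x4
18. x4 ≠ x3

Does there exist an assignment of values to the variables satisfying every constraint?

Constraint 13 fixes x5 = 4 and constraint 16 fixes x4 = 5. Constraints 2 and 17 give x5 = x3 = x4, so x5 = x4. But 4 ≠ 5 — contradiction.

Unsatisfiable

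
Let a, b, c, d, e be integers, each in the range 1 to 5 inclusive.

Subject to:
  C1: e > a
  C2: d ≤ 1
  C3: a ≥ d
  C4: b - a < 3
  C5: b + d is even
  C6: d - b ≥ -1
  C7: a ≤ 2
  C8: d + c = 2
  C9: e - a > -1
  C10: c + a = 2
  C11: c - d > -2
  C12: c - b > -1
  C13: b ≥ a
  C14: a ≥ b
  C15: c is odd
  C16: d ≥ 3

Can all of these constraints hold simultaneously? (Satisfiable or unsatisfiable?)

Unsatisfiable

From constraint 16: d ≥ 3. From constraints 3 and 7: d ≤ a and a ≤ 2, so d ≤ 2. But 2 < 3, so no value of d works.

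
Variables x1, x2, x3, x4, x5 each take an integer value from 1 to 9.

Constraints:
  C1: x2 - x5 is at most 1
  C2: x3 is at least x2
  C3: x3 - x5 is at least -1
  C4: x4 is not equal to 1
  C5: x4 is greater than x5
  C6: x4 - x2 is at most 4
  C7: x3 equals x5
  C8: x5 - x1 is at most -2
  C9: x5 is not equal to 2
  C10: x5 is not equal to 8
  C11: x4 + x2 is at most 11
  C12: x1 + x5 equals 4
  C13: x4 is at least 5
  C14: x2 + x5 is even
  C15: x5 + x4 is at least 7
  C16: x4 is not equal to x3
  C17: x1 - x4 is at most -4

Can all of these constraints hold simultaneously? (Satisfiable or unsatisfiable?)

Constraints 1, 6, 8, and 17 give x2 − x4 ≥ -4, x4 − x1 ≥ 4, x1 − x5 ≥ 2, x5 − x2 ≥ -1.
Adding all 4 inequalities: the left sides telescope to 0, and the right sides sum to (-4) + 4 + 2 + (-1) = 1. So 0 ≥ 1, which is false.

Unsatisfiable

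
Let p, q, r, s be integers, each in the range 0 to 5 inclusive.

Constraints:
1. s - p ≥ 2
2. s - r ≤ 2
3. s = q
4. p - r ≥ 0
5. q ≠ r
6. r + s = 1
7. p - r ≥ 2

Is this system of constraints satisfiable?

Unsatisfiable

Constraints 1, 2, and 7 give r − s ≥ -2, s − p ≥ 2, p − r ≥ 2.
Adding all 3 inequalities: the left sides telescope to 0, and the right sides sum to (-2) + 2 + 2 = 2. So 0 ≥ 2, which is false.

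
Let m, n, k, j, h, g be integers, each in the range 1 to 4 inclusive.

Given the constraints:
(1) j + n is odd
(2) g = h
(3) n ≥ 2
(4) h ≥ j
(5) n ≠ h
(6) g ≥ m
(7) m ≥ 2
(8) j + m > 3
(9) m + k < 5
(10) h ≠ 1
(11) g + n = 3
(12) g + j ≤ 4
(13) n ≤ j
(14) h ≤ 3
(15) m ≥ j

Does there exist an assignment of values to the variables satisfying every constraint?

From constraints 6 and 7: g ≥ m ≥ 2. From constraint 3: n ≥ 2. Hence g + n ≥ 4. But constraint 11 requires g + n = 3, and 3 < 4. Contradiction.

Unsatisfiable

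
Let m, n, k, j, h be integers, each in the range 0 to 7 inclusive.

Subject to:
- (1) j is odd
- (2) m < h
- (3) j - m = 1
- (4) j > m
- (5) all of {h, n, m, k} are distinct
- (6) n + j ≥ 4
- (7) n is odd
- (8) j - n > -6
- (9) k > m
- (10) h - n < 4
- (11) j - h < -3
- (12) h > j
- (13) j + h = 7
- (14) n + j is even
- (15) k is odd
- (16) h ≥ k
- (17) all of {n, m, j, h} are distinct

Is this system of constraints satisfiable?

Setting (m, n, k, j, h) = (0, 5, 1, 1, 6) satisfies everything: constraint 3: j - m = 1; constraint 6: n + j = 6; constraint 8: j - n = -4, and the others follow.

Satisfiable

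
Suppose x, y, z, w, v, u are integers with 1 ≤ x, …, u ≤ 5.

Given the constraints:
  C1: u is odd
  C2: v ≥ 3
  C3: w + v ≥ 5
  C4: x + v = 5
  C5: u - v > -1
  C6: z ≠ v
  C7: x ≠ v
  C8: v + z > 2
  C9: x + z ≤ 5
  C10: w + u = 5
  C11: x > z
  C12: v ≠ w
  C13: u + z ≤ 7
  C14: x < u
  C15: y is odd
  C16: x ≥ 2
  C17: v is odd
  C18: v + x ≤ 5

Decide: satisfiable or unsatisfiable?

Satisfiable

One satisfying assignment is x = 2, y = 3, z = 1, w = 2, v = 3, u = 3.
For the less obvious constraints — constraint 3: w + v = 5; constraint 4: x + v = 5 — and the others hold by inspection.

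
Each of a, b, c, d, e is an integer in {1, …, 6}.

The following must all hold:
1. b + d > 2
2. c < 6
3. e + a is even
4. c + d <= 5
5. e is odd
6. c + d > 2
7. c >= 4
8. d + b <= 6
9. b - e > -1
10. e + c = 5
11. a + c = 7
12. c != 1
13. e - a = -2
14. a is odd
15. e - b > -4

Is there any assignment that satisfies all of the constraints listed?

Take a = 3, b = 3, c = 4, d = 1, e = 1. Then constraint 1: b + d = 4; constraint 4: c + d = 5, and every other listed constraint is also met.

Satisfiable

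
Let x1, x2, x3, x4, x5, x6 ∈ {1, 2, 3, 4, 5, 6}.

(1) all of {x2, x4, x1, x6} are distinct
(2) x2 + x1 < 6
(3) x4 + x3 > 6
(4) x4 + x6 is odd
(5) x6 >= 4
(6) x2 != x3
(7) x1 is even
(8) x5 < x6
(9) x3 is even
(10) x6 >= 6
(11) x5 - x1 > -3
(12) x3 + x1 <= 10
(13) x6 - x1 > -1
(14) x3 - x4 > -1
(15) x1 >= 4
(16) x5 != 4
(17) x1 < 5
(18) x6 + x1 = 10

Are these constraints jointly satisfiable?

Try x1 = 4, x2 = 1, x3 = 4, x4 = 3, x5 = 3, x6 = 6.
Check constraint 2: x2 + x1 = 5; constraint 3: x4 + x3 = 7; constraint 11: x5 - x1 = -1. The remaining constraints are straightforward to verify.

Satisfiable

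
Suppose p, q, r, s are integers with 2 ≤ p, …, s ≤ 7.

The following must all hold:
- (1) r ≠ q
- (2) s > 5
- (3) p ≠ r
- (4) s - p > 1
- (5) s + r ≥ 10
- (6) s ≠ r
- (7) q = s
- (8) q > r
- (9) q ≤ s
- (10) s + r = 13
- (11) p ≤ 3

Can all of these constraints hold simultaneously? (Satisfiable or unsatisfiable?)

Satisfiable

Try p = 3, q = 7, r = 6, s = 7.
Check constraint 4: s - p = 4; constraint 5: s + r = 13. The remaining constraints are straightforward to verify.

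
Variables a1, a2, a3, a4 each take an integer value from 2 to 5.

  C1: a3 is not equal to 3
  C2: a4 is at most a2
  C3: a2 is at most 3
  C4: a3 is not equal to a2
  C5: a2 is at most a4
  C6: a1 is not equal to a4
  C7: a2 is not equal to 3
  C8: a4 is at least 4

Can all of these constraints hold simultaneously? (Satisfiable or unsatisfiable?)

From constraints 2 and 8: a2 ≥ a4 and a4 ≥ 4, so a2 ≥ 4. From constraint 3: a2 ≤ 3. But 3 < 4, so no value of a2 works.

Unsatisfiable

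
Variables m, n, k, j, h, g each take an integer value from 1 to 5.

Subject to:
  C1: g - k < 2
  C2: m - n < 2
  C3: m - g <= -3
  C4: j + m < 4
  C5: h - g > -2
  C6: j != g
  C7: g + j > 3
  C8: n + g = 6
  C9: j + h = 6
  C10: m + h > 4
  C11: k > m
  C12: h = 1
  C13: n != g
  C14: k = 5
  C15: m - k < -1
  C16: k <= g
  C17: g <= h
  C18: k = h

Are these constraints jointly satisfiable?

Constraint 14 fixes k = 5 and constraint 12 fixes h = 1, but constraint 18 requires k = h. Since 5 ≠ 1, contradiction.

Unsatisfiable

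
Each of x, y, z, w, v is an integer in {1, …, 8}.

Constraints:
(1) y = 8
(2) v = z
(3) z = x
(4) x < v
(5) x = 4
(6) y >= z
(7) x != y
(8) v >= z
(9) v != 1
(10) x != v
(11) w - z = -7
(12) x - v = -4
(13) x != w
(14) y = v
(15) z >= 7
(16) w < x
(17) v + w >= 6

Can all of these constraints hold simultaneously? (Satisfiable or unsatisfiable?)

Constraint 1 fixes y = 8 and constraint 5 fixes x = 4. Constraints 2, 3, and 14 give y = v = z = x, so y = x. But 8 ≠ 4 — contradiction.

Unsatisfiable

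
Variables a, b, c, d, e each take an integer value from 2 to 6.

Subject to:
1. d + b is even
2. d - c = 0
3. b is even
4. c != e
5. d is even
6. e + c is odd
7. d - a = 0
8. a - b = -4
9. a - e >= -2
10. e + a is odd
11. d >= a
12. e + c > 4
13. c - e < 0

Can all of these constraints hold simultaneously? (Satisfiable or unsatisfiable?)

Satisfiable

Setting (a, b, c, d, e) = (2, 6, 2, 2, 3) satisfies everything: constraint 2: d - c = 0; constraint 7: d - a = 0; constraint 8: a - b = -4, and the others follow.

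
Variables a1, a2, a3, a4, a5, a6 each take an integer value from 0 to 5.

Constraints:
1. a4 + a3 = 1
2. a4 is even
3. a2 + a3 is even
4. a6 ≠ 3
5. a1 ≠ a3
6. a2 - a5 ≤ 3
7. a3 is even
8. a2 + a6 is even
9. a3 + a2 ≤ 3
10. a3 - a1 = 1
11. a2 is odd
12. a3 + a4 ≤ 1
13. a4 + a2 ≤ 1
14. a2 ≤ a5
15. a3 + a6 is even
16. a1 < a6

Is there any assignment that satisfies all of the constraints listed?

Unsatisfiable

Constraint 11 makes a2 odd and constraint 7 makes a3 even, so a2 + a3 must be odd. Constraint 3 says a2 + a3 is even — contradiction.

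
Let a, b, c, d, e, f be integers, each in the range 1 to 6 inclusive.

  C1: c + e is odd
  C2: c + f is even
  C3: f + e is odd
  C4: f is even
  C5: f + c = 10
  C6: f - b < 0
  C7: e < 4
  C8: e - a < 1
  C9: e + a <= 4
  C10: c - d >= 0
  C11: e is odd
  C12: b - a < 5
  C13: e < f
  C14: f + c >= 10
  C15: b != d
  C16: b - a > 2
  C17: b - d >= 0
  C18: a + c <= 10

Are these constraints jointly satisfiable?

Setting (a, b, c, d, e, f) = (3, 6, 6, 3, 1, 4) satisfies everything: constraint 5: f + c = 10; constraint 6: f - b = -2; constraint 8: e - a = -2, and the others follow.

Satisfiable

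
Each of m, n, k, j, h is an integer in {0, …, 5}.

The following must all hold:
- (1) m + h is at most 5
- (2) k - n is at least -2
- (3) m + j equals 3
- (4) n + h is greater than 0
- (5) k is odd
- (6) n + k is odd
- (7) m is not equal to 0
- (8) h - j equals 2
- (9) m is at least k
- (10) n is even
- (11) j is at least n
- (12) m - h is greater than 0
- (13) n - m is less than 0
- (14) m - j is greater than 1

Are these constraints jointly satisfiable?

The assignment m = 3, n = 0, k = 1, j = 0, h = 2 works:
  constraint 1 holds since m + h = 5.
  constraint 2 holds since k - n = 1.
The rest check out directly.

Satisfiable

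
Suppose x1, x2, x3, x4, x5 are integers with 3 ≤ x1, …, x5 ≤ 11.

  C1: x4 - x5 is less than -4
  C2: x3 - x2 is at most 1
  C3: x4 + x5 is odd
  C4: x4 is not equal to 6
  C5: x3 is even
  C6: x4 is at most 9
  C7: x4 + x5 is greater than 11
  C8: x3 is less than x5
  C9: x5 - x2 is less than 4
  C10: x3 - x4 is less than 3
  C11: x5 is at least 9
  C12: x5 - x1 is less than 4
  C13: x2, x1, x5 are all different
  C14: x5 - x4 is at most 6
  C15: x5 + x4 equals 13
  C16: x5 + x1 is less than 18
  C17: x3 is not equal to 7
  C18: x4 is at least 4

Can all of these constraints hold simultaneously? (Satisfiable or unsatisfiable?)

Take x1 = 6, x2 = 8, x3 = 6, x4 = 4, x5 = 9. Then constraint 1: x4 - x5 = -5; constraint 2: x3 - x2 = -2; constraint 7: x4 + x5 = 13, and every other listed constraint is also met.

Satisfiable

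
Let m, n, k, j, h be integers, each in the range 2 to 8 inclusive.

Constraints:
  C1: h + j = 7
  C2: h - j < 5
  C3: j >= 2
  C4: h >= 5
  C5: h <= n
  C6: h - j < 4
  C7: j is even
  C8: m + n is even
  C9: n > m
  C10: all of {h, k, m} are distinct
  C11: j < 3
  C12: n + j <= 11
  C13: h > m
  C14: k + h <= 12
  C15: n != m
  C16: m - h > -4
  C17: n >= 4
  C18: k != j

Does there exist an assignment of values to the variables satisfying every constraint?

Satisfiable

Setting (m, n, k, j, h) = (2, 8, 4, 2, 5) satisfies everything: constraint 1: h + j = 7; constraint 2: h - j = 3; constraint 6: h - j = 3, and the others follow.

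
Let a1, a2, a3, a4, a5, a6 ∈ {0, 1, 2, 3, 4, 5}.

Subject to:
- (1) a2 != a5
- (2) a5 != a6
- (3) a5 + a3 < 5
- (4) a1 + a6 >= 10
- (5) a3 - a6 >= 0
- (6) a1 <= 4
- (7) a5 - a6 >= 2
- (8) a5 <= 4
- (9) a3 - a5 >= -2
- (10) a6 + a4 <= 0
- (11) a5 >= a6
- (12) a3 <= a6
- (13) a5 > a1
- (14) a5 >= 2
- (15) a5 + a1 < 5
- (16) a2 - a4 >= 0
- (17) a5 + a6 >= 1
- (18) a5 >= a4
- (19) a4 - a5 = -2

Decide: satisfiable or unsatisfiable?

Unsatisfiable

From constraint 6: a1 ≤ 4. From constraints 8 and 11: a6 ≤ a5 ≤ 4. Hence a1 + a6 ≤ 8. But constraint 4 requires a1 + a6 ≥ 10, and 10 > 8. Contradiction.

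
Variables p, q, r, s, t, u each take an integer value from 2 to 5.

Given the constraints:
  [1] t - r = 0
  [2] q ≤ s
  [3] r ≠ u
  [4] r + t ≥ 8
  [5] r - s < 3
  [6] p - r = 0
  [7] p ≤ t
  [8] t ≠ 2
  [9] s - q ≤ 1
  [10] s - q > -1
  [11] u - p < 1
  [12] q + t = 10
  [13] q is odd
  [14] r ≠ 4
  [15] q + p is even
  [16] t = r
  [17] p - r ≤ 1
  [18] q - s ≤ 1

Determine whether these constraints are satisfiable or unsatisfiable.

Setting (p, q, r, s, t, u) = (5, 5, 5, 5, 5, 4) satisfies everything: constraint 1: t - r = 0; constraint 4: r + t = 10; constraint 5: r - s = 0, and the others follow.

Satisfiable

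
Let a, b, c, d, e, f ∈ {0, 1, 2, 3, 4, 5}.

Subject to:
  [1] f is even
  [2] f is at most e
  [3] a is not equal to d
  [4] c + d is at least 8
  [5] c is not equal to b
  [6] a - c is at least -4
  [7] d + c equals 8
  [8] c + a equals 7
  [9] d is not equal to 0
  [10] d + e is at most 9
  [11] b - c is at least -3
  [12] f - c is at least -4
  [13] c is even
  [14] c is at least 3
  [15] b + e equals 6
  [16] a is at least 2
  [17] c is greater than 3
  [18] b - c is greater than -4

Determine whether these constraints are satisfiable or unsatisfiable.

Satisfiable

One satisfying assignment is a = 3, b = 3, c = 4, d = 4, e = 3, f = 0.
For the less obvious constraints — constraint 4: c + d = 8; constraint 6: a - c = -1; constraint 7: d + c = 8 — and the others hold by inspection.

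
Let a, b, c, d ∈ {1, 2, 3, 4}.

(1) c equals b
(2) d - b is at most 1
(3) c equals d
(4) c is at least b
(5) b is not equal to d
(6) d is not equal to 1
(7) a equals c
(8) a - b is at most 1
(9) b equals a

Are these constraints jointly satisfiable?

From constraints 3, 7, and 9, b = a = c = d, so b = d. But constraint 5 says b ≠ d. Contradiction.

Unsatisfiable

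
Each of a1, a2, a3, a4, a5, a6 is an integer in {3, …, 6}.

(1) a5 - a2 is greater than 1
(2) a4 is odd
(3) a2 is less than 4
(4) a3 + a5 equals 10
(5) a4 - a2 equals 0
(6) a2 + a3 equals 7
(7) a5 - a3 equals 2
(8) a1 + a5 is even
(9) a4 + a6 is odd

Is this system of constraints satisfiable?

Satisfiable

Try a1 = 4, a2 = 3, a3 = 4, a4 = 3, a5 = 6, a6 = 6.
Check constraint 1: a5 - a2 = 3; constraint 4: a3 + a5 = 10; constraint 5: a4 - a2 = 0. The remaining constraints are straightforward to verify.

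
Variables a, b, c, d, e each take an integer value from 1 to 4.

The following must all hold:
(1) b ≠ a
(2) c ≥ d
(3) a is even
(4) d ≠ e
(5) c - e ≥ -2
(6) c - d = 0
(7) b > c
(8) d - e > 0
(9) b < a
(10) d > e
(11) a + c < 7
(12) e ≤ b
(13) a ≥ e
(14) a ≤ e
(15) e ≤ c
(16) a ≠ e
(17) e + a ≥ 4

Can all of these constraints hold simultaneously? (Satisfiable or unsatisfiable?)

Unsatisfiable

Constraints 2, 7, 8, 9, and 14 give c < b, b < a, a ≤ e, e < d, d ≤ c. Chaining: c < b < a ≤ e < d ≤ c, which forces c < c — impossible.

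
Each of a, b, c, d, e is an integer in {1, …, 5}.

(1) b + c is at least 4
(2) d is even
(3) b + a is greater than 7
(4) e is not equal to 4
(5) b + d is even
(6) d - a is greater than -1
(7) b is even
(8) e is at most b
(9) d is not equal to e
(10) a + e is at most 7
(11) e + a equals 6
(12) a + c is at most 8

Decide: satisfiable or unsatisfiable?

Take a = 4, b = 4, c = 2, d = 4, e = 2. Then constraint 1: b + c = 6; constraint 3: b + a = 8, and every other listed constraint is also met.

Satisfiable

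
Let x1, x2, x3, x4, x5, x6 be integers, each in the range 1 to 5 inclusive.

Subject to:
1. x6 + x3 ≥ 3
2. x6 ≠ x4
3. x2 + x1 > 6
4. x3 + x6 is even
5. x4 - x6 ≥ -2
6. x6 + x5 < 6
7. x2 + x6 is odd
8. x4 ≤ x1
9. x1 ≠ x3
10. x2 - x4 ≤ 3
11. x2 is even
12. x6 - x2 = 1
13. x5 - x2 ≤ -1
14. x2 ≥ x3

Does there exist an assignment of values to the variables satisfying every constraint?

Satisfiable

The assignment x1 = 5, x2 = 2, x3 = 1, x4 = 1, x5 = 1, x6 = 3 works:
  constraint 1 holds since x6 + x3 = 4.
  constraint 3 holds since x2 + x1 = 7.
  constraint 5 holds since x4 - x6 = -2.
The rest check out directly.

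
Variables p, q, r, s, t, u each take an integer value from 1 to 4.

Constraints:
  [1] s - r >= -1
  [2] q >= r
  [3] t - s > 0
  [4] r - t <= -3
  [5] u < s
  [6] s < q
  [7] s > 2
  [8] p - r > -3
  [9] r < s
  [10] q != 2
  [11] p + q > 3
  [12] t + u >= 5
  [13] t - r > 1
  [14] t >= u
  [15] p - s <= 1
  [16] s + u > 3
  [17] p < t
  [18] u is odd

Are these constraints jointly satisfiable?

Satisfiable

The assignment p = 1, q = 4, r = 1, s = 3, t = 4, u = 1 works:
  constraint 1 holds since s - r = 2.
  constraint 3 holds since t - s = 1.
The rest check out directly.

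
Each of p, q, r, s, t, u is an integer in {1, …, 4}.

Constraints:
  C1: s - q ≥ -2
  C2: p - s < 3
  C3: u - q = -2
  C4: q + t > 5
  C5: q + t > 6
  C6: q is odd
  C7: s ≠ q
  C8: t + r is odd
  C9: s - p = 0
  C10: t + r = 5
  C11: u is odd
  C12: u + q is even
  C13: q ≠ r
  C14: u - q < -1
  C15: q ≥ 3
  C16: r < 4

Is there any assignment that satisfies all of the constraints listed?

Take p = 1, q = 3, r = 1, s = 1, t = 4, u = 1. Then constraint 1: s - q = -2; constraint 2: p - s = 0; constraint 3: u - q = -2, and every other listed constraint is also met.

Satisfiable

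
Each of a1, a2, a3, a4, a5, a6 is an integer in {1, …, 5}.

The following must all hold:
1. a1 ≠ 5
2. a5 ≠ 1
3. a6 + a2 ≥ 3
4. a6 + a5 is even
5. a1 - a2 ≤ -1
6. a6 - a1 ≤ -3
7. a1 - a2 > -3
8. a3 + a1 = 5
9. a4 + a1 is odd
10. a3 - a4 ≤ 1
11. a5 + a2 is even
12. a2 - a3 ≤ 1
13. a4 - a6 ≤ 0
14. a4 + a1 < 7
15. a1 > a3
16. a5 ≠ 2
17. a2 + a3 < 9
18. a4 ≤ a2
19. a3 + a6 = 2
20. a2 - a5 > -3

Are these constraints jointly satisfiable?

Constraints 5, 6, 10, 12, and 13 give a4 − a3 ≥ -1, a3 − a2 ≥ -1, a2 − a1 ≥ 1, a1 − a6 ≥ 3, a6 − a4 ≥ 0.
Adding all 5 inequalities: the left sides telescope to 0, and the right sides sum to (-1) + (-1) + 1 + 3 + 0 = 2. So 0 ≥ 2, which is false.

Unsatisfiable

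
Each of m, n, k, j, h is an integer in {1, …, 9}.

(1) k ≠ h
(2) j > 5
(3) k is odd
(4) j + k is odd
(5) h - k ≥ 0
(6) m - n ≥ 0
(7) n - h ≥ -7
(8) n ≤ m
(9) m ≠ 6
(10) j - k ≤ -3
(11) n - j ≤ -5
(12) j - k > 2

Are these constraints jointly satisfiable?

Constraints 5, 7, 10, and 11 give k − j ≥ 3, j − n ≥ 5, n − h ≥ -7, h − k ≥ 0.
Adding all 4 inequalities: the left sides telescope to 0, and the right sides sum to 3 + 5 + (-7) + 0 = 1. So 0 ≥ 1, which is false.

Unsatisfiable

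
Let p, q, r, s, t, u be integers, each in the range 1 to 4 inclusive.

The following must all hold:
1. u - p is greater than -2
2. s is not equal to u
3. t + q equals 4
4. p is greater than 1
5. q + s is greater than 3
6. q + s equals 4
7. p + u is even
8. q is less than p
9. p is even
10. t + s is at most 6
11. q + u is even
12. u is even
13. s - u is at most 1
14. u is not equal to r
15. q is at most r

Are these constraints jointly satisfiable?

Take p = 4, q = 2, r = 2, s = 2, t = 2, u = 4. Then constraint 1: u - p = 0; constraint 3: t + q = 4, and every other listed constraint is also met.

Satisfiable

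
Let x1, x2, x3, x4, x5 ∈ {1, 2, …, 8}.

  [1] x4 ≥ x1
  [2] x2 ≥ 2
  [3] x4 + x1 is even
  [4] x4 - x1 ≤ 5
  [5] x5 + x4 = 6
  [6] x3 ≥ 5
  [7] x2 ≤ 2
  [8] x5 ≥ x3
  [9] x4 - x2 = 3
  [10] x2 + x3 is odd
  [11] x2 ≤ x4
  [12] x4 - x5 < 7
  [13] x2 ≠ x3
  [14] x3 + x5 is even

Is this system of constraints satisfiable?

Unsatisfiable

From constraints 6 and 8: x5 ≥ x3 ≥ 5. From constraints 2 and 11: x4 ≥ x2 ≥ 2. Hence x5 + x4 ≥ 7. But constraint 5 requires x5 + x4 = 6, and 6 < 7. Contradiction.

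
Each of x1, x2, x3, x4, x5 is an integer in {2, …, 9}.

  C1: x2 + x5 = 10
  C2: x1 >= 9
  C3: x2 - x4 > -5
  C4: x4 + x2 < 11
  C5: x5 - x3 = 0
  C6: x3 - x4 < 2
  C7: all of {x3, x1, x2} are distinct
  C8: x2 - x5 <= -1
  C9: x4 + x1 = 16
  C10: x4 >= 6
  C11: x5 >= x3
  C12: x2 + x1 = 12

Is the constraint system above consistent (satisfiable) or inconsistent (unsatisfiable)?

Satisfiable

Try x1 = 9, x2 = 3, x3 = 7, x4 = 7, x5 = 7.
Check constraint 1: x2 + x5 = 10; constraint 3: x2 - x4 = -4; constraint 4: x4 + x2 = 10. The remaining constraints are straightforward to verify.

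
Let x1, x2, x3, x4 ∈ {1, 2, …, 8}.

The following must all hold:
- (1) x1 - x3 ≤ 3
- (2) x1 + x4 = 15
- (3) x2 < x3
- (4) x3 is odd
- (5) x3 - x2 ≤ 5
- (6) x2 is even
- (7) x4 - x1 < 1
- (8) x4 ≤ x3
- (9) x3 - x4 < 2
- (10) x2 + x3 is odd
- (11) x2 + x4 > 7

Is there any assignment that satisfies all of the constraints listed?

Try x1 = 8, x2 = 2, x3 = 7, x4 = 7.
Check constraint 1: x1 - x3 = 1; constraint 2: x1 + x4 = 15. The remaining constraints are straightforward to verify.

Satisfiable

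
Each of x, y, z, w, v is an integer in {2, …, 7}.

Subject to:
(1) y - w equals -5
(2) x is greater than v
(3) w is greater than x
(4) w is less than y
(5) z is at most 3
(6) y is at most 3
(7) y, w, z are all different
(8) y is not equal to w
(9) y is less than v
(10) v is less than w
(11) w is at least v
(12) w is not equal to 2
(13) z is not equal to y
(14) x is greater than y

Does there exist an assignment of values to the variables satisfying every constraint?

Constraints 2, 3, 4, and 9 give y < v, v < x, x < w, w < y. Chaining: y < v < x < w < y, which forces y < y — impossible.

Unsatisfiable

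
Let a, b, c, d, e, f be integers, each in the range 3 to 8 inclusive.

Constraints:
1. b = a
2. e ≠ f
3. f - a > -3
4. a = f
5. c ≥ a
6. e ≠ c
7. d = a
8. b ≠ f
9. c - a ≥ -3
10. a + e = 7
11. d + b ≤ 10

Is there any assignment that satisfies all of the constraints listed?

From constraints 1 and 4, b = a = f, so b = f. But constraint 8 says b ≠ f. Contradiction.

Unsatisfiable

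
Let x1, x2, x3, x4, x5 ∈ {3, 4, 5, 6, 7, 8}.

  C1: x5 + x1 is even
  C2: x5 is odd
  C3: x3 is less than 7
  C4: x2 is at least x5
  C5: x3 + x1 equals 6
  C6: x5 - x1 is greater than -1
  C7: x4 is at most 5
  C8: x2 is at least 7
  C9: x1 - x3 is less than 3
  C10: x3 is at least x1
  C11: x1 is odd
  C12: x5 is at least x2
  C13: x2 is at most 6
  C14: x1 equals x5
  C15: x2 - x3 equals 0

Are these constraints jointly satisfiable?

Unsatisfiable

From constraint 8: x2 ≥ 7. From constraint 13: x2 ≤ 6. But 6 < 7, so no value of x2 works.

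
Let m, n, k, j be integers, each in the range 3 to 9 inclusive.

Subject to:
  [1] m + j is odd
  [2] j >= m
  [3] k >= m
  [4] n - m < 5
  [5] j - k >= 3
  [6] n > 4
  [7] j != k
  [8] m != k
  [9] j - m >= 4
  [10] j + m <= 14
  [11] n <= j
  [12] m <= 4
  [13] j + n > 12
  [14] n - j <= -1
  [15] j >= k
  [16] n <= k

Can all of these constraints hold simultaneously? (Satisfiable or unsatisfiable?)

The assignment m = 3, n = 5, k = 5, j = 8 works:
  constraint 4 holds since n - m = 2.
  constraint 5 holds since j - k = 3.
The rest check out directly.

Satisfiable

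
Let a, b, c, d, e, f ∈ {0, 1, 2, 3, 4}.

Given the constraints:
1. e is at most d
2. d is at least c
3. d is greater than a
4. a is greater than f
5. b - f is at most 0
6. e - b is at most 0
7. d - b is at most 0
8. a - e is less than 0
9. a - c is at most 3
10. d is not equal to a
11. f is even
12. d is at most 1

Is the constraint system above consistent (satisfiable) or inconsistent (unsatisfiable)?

Unsatisfiable

Constraints 1, 4, 5, 7, and 8 give e ≤ d, d ≤ b, b ≤ f, f < a, a < e. Chaining: e ≤ d ≤ b ≤ f < a < e, which forces e < e — impossible.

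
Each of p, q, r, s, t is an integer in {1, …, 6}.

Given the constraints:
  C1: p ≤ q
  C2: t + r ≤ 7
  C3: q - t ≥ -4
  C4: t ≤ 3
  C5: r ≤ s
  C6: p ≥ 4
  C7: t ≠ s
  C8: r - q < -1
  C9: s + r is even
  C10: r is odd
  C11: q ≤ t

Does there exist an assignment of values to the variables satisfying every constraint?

From constraints 1 and 6: q ≥ p and p ≥ 4, so q ≥ 4. From constraints 4 and 11: q ≤ t and t ≤ 3, so q ≤ 3. But 3 < 4, so no value of q works.

Unsatisfiable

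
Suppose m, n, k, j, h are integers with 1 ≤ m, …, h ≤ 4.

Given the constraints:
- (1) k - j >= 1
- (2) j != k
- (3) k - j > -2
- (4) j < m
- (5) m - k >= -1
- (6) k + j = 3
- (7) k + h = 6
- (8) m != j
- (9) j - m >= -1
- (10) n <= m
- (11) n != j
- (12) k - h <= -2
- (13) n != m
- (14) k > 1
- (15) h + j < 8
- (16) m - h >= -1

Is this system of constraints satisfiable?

Unsatisfiable

Constraints 1, 9, 12, and 16 give h − k ≥ 2, k − j ≥ 1, j − m ≥ -1, m − h ≥ -1.
Adding all 4 inequalities: the left sides telescope to 0, and the right sides sum to 2 + 1 + (-1) + (-1) = 1. So 0 ≥ 1, which is false.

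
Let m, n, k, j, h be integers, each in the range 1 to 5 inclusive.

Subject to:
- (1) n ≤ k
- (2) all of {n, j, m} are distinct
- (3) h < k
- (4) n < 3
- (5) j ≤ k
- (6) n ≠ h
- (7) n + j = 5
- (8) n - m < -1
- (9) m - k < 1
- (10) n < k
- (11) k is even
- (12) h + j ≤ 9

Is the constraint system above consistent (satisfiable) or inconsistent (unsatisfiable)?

Satisfiable

Take m = 3, n = 1, k = 4, j = 4, h = 2. Then constraint 7: n + j = 5; constraint 8: n - m = -2; constraint 9: m - k = -1, and every other listed constraint is also met.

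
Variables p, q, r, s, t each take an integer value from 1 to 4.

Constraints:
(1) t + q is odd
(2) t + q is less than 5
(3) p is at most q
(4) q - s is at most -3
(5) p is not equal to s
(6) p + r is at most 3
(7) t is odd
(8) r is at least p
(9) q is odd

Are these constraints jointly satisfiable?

Constraint 7 makes t odd and constraint 9 makes q odd, so t + q must be even. Constraint 1 says t + q is odd — contradiction.

Unsatisfiable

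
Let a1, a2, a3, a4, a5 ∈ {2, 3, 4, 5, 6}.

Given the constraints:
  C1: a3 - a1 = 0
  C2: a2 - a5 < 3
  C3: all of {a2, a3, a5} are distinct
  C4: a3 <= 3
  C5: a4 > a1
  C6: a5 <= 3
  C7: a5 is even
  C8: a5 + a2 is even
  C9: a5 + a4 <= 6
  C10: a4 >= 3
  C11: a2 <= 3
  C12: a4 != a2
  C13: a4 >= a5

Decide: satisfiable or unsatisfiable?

Unsatisfiable

Constraints 4, 6, and 11 confine each of a2, a3, a5 to the 2 values {2, 3} (the domain already gives each ≥ 2).
Constraint 3 requires all 3 of them to be distinct, but only 2 values are available — impossible by the pigeonhole principle.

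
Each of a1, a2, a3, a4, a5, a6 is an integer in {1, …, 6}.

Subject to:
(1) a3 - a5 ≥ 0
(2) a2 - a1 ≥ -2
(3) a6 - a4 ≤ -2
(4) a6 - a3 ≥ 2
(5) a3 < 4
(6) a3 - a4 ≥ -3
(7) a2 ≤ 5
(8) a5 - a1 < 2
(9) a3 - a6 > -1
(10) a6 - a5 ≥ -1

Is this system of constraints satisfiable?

Unsatisfiable

Constraints 3, 4, and 6 give a6 − a3 ≥ 2, a3 − a4 ≥ -3, a4 − a6 ≥ 2.
Adding all 3 inequalities: the left sides telescope to 0, and the right sides sum to 2 + (-3) + 2 = 1. So 0 ≥ 1, which is false.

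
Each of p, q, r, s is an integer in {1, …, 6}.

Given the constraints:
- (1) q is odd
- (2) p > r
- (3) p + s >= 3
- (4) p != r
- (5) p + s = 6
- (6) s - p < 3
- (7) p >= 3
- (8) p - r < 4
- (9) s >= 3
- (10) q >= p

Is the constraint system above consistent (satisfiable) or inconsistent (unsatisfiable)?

Satisfiable

One satisfying assignment is p = 3, q = 3, r = 2, s = 3.
For the less obvious constraints — constraint 3: p + s = 6; constraint 5: p + s = 6 — and the others hold by inspection.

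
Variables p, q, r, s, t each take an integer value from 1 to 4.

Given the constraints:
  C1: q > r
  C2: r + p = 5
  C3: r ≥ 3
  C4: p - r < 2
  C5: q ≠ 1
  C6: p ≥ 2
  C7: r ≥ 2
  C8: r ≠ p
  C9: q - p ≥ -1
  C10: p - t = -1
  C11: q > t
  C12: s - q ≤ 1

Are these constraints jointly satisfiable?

Take p = 2, q = 4, r = 3, s = 4, t = 3. Then constraint 2: r + p = 5; constraint 4: p - r = -1; constraint 9: q - p = 2, and every other listed constraint is also met.

Satisfiable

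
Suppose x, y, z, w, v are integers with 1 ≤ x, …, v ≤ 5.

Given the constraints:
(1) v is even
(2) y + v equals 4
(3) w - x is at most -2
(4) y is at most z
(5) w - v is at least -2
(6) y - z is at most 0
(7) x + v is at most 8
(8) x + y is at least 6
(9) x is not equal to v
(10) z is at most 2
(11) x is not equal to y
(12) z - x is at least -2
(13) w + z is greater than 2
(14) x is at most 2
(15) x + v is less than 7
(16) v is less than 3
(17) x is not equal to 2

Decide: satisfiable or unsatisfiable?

Unsatisfiable

From constraint 14: x ≤ 2. From constraints 4 and 10: y ≤ z ≤ 2. Hence x + y ≤ 4. But constraint 8 requires x + y ≥ 6, and 6 > 4. Contradiction.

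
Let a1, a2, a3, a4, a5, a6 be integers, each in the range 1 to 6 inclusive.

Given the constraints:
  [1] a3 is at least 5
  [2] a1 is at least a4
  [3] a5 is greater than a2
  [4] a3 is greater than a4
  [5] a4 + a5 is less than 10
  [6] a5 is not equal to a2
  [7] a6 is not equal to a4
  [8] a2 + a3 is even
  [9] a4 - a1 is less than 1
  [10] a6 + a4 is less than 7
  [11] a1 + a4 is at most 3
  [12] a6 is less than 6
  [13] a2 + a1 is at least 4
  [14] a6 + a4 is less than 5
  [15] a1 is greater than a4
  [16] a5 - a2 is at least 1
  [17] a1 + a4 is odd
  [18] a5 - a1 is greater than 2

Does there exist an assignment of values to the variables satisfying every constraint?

Take a1 = 2, a2 = 3, a3 = 5, a4 = 1, a5 = 6, a6 = 3. Then constraint 5: a4 + a5 = 7; constraint 9: a4 - a1 = -1; constraint 10: a6 + a4 = 4, and every other listed constraint is also met.

Satisfiable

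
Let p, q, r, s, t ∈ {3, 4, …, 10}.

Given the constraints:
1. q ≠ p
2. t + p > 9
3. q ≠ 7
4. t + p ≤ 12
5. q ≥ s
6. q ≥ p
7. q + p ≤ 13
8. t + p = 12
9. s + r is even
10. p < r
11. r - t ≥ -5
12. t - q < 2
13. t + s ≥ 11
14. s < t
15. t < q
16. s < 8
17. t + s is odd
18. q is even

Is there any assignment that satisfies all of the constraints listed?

Satisfiable

Take p = 3, q = 10, r = 6, s = 4, t = 9. Then constraint 2: t + p = 12; constraint 4: t + p = 12; constraint 7: q + p = 13, and every other listed constraint is also met.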